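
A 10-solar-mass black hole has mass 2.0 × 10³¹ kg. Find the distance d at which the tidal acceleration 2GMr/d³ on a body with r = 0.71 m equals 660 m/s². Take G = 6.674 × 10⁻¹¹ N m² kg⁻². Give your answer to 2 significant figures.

2GMr/d³ = a_tidal  ⇒  d = (2GMr / a_tidal)^(1/3)
d = (2 × 6.674×10⁻¹¹ × (2.0 × 10³¹) × (0.71) / (660))^(1/3)
  = 1.4 × 10⁶ m

1.4 × 10⁶ m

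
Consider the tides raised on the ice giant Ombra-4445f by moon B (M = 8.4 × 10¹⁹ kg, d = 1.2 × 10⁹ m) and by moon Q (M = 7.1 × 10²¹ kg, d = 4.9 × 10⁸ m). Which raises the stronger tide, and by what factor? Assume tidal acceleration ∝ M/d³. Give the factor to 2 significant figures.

Moon Q, by a factor of ≈ 1200

Tidal acceleration ∝ M/d³, so compare M/d³ for each.
Moon B: (8.4 × 10¹⁹) / (1.2 × 10⁹)³ = 4.861 × 10⁻⁸
Moon Q: (7.1 × 10²¹) / (4.9 × 10⁸)³ = 6.035 × 10⁻⁵
Ratio (larger/smaller) = 1200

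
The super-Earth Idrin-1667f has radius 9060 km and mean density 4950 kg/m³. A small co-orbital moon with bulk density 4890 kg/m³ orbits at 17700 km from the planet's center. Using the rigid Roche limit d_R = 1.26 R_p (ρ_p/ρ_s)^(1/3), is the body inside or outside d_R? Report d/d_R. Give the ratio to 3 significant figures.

outside; d/d_R ≈ 1.54

d_R = 1.26 × (9060 km) × (4950/4890)^(1/3) = 11460 km
d/d_R = (17700) / (11460) = 1.54
Since d/d_R > 1, the body is outside the Roche limit.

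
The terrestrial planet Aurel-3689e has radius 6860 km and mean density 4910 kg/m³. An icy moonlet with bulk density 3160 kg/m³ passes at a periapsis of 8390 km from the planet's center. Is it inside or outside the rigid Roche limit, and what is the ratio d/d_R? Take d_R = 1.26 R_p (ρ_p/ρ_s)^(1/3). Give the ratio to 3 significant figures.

d_R = 1.26 × (6860 km) × (4910/3160)^(1/3) = 10010 km
d/d_R = (8390) / (10010) = 0.838
Since d/d_R < 1, the body is inside the Roche limit.

inside; d/d_R ≈ 0.838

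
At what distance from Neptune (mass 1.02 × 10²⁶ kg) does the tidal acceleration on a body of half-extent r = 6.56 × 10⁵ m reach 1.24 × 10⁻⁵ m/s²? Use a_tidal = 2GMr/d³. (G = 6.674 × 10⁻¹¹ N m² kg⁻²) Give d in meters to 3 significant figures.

8.96 × 10⁸ m

2GMr/d³ = a_tidal  ⇒  d = (2GMr / a_tidal)^(1/3)
d = (2 × 6.674×10⁻¹¹ × (1.02 × 10²⁶) × (6.56 × 10⁵) / (1.24 × 10⁻⁵))^(1/3)
  = 8.96 × 10⁸ m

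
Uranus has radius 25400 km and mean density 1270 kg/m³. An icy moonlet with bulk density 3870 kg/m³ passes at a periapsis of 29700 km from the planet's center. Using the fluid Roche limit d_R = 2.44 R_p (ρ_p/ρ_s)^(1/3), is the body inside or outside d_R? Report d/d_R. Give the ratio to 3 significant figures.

inside; d/d_R ≈ 0.695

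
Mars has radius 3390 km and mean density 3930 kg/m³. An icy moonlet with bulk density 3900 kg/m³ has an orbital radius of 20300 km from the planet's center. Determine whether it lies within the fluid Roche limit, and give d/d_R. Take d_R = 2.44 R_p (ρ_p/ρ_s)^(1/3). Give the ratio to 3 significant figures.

d_R = 2.44 × (3390 km) × (3930/3900)^(1/3) = 8293 km
d/d_R = (20300) / (8293) = 2.45
Since d/d_R > 1, the body is outside the Roche limit.

outside; d/d_R ≈ 2.45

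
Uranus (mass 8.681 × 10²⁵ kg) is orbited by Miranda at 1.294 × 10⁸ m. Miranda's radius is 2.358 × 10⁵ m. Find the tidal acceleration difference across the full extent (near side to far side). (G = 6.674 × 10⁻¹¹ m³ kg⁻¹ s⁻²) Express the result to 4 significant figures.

Δg = 4GMr/d³
   = 4 × (6.674 × 10⁻¹¹) × (8.681 × 10²⁵) × (2.358 × 10⁵) / (1.294 × 10⁸)³
   = 2.522 × 10⁻³ m/s²

2.522 × 10⁻³ m/s²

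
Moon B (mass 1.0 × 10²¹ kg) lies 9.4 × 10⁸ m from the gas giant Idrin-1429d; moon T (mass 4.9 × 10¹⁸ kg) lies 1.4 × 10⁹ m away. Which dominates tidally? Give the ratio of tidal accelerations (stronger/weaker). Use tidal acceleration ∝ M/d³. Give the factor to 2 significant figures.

Moon B, by a factor of ≈ 670

Tidal acceleration ∝ M/d³, so compare M/d³ for each.
Moon B: (1.0 × 10²¹) / (9.4 × 10⁸)³ = 1.204 × 10⁻⁶
Moon T: (4.9 × 10¹⁸) / (1.4 × 10⁹)³ = 1.786 × 10⁻⁹
Ratio (larger/smaller) = 670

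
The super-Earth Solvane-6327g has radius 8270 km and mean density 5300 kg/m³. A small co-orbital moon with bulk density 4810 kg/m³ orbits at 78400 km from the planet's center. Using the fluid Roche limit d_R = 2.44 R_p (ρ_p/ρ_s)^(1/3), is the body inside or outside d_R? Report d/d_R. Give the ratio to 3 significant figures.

outside; d/d_R ≈ 3.76

d_R = 2.44 × (8270 km) × (5300/4810)^(1/3) = 20840 km
d/d_R = (78400) / (20840) = 3.76
Since d/d_R > 1, the body is outside the Roche limit.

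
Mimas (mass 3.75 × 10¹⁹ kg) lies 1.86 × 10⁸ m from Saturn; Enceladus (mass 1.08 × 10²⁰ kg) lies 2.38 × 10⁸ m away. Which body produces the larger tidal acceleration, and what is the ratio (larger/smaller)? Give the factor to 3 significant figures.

Enceladus, by a factor of ≈ 1.37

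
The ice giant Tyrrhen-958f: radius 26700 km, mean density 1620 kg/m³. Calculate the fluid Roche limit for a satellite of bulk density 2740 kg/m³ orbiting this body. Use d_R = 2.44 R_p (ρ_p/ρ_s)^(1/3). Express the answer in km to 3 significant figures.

54700 km

d_R = 2.44 × 26700 km × (1620/2740)^(1/3)
    = 54700 km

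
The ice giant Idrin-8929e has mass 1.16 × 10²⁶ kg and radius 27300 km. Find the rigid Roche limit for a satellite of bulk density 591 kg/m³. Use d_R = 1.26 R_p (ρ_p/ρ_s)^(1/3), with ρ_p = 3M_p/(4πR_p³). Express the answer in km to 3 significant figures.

ρ_p = 3M_p/(4πR_p³) = 3 × (1.16 × 10²⁶) / (4π × (2.73 × 10⁷ m)³) = 1360 kg/m³
d_R = 1.26 × 27300 km × (1360/591)^(1/3)
    = 45400 km

45400 km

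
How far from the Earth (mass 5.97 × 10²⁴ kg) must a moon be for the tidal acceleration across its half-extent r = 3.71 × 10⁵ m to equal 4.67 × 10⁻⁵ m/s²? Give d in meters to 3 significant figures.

2GMr/d³ = a_tidal  ⇒  d = (2GMr / a_tidal)^(1/3)
d = (2 × 6.674×10⁻¹¹ × (5.97 × 10²⁴) × (3.71 × 10⁵) / (4.67 × 10⁻⁵))^(1/3)
  = 1.85 × 10⁸ m

1.85 × 10⁸ m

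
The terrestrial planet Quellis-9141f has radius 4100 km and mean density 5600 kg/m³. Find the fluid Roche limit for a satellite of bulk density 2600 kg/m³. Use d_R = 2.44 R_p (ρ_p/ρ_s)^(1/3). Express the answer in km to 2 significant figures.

13000 km

d_R = 2.44 × 4100 km × (5600/2600)^(1/3)
    = 13000 km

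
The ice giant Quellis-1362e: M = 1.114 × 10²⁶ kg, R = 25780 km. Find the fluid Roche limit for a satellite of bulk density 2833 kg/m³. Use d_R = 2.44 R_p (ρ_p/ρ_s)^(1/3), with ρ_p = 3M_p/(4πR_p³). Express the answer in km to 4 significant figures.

51470 km

ρ_p = 3M_p/(4πR_p³) = 3 × (1.114 × 10²⁶) / (4π × (2.578 × 10⁷ m)³) = 1552 kg/m³
d_R = 2.44 × 25780 km × (1552/2833)^(1/3)
    = 51470 km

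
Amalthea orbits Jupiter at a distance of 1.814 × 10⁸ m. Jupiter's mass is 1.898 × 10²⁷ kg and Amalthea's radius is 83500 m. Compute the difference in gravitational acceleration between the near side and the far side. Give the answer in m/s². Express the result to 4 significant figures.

7.088 × 10⁻³ m/s²

Differencing GM/(d−r)² and GM/(d+r)² to first order in r/d gives 4GMr/d³.
Δg = 4GMr/d³
   = 4 × (6.674 × 10⁻¹¹) × (1.898 × 10²⁷) × (83500) / (1.814 × 10⁸)³
   = 7.088 × 10⁻³ m/s²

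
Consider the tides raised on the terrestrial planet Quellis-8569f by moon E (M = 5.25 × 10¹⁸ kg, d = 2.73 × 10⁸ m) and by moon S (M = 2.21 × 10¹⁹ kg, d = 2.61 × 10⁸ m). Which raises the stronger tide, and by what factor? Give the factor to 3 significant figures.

Moon S, by a factor of ≈ 4.82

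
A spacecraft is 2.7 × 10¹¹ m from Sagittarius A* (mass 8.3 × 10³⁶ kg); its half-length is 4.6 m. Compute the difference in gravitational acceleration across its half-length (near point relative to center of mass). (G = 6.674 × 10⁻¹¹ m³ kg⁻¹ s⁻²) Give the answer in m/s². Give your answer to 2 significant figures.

2.6 × 10⁻⁷ m/s²

The tidal stretch is the gradient of GM/d² times the body's extent r, hence the 1/d³ dependence.
Δg = 2GMr/d³
   = 2 × (6.674 × 10⁻¹¹) × (8.3 × 10³⁶) × (4.6) / (2.7 × 10¹¹)³
   = 2.6 × 10⁻⁷ m/s²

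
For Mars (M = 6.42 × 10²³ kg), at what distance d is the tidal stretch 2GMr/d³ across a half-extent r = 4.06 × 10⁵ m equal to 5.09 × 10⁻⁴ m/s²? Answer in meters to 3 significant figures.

4.09 × 10⁷ m

2GMr/d³ = a_tidal  ⇒  d = (2GMr / a_tidal)^(1/3)
d = (2 × 6.674×10⁻¹¹ × (6.42 × 10²³) × (4.06 × 10⁵) / (5.09 × 10⁻⁴))^(1/3)
  = 4.09 × 10⁷ m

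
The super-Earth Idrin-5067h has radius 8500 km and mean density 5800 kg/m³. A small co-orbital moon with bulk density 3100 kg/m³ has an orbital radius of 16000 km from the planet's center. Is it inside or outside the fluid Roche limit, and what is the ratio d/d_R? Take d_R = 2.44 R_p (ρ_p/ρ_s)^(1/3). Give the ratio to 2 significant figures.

d_R = 2.44 × (8500 km) × (5800/3100)^(1/3) = 25560 km
d/d_R = (16000) / (25560) = 0.63
Since d/d_R < 1, the body is inside the Roche limit.

inside; d/d_R ≈ 0.63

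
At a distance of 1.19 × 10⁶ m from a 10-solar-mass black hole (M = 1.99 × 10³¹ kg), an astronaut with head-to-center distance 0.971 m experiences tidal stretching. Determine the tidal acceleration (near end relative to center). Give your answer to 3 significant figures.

a_tidal = 2GMr/d³
        = 2 × (6.674 × 10⁻¹¹) × (1.99 × 10³¹) × (0.971) / (1.19 × 10⁶)³
        = 1.53 × 10³ m/s²

1.53 × 10³ m/s²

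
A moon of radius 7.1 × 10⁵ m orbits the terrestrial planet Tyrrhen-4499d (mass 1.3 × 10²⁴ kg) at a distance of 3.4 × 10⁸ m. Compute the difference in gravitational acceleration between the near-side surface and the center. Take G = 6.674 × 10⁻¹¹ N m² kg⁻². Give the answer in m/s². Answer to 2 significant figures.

The tidal stretch is the gradient of GM/d² times the body's extent r, hence the 1/d³ dependence.
a_tidal = 2GMr/d³
        = 2 × (6.674 × 10⁻¹¹) × (1.3 × 10²⁴) × (7.1 × 10⁵) / (3.4 × 10⁸)³
        = 3.1 × 10⁻⁶ m/s²

3.1 × 10⁻⁶ m/s²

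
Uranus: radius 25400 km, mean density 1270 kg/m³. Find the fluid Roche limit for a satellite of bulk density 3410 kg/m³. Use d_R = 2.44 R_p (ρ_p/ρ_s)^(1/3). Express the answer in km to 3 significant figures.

d_R = 2.44 × 25400 km × (1270/3410)^(1/3)
    = 44600 km

44600 km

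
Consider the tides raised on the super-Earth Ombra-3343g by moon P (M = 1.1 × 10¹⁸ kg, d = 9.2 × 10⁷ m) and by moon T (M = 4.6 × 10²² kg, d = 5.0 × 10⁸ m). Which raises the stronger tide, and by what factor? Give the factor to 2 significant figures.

The tide-raising term goes as M/d³ (the gradient of a 1/d² field).
Moon P: (1.1 × 10¹⁸) / (9.2 × 10⁷)³ = 1.413 × 10⁻⁶
Moon T: (4.6 × 10²²) / (5.0 × 10⁸)³ = 3.680 × 10⁻⁴
Ratio (larger/smaller) = 260

Moon T, by a factor of ≈ 260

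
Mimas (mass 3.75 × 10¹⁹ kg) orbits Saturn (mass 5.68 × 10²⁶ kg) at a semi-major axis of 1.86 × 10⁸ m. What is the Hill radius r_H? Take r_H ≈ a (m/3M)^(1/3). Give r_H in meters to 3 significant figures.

5.21 × 10⁵ m

r_H ≈ a (m/3M)^(1/3)
    = (1.86 × 10⁸) × (3.75 × 10¹⁹ / (3 × 5.68 × 10²⁶))^(1/3)
    = 5.21 × 10⁵ m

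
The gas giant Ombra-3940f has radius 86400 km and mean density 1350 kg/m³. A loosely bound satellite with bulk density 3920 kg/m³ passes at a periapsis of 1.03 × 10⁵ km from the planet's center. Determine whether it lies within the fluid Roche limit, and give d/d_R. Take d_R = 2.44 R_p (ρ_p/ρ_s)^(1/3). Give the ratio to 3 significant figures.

inside; d/d_R ≈ 0.697

d_R = 2.44 × (86400 km) × (1350/3920)^(1/3) = 1.478 × 10⁵ km
d/d_R = (1.03 × 10⁵) / (1.478 × 10⁵) = 0.697
Since d/d_R < 1, the body is inside the Roche limit.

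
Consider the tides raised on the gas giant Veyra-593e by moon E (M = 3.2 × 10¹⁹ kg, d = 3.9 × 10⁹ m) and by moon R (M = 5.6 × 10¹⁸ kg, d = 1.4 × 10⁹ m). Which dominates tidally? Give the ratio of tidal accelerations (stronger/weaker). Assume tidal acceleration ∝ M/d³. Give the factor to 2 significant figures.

The tide-raising term goes as M/d³ (the gradient of a 1/d² field).
Moon E: (3.2 × 10¹⁹) / (3.9 × 10⁹)³ = 5.395 × 10⁻¹⁰
Moon R: (5.6 × 10¹⁸) / (1.4 × 10⁹)³ = 2.041 × 10⁻⁹
Ratio (larger/smaller) = 3.8

Moon R, by a factor of ≈ 3.8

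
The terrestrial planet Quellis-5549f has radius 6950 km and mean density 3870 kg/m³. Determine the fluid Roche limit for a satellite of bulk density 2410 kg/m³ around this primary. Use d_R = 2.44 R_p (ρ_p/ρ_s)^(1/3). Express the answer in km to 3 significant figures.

19900 km

d_R = 2.44 × 6950 km × (3870/2410)^(1/3)
    = 19900 km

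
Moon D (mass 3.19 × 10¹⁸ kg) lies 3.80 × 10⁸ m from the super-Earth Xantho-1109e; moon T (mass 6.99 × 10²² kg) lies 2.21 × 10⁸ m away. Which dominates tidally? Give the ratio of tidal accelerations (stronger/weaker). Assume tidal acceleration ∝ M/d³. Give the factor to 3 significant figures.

Tidal acceleration ∝ M/d³, so compare M/d³ for each.
Moon D: (3.19 × 10¹⁸) / (3.80 × 10⁸)³ = 5.814 × 10⁻⁸
Moon T: (6.99 × 10²²) / (2.21 × 10⁸)³ = 6.476 × 10⁻³
Ratio (larger/smaller) = 1.11 × 10⁵

Moon T, by a factor of ≈ 1.11 × 10⁵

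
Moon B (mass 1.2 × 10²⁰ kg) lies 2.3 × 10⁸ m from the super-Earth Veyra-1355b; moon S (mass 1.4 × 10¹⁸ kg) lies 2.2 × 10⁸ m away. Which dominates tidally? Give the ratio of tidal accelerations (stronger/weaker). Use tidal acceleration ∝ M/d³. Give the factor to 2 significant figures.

Tidal stretch scales as M/d³; compute that for each body.
Moon B: (1.2 × 10²⁰) / (2.3 × 10⁸)³ = 9.863 × 10⁻⁶
Moon S: (1.4 × 10¹⁸) / (2.2 × 10⁸)³ = 1.315 × 10⁻⁷
Ratio (larger/smaller) = 75

Moon B, by a factor of ≈ 75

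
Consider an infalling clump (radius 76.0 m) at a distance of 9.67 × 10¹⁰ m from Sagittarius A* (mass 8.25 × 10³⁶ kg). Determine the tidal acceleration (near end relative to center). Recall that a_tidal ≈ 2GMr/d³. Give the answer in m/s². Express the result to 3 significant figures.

Since r ≪ d, expand the inverse-square field across one radius to get the leading 2GMr/d³ term.
Δg = 2GMr/d³
   = 2 × (6.674 × 10⁻¹¹) × (8.25 × 10³⁶) × (76.0) / (9.67 × 10¹⁰)³
   = 9.26 × 10⁻⁵ m/s²

9.26 × 10⁻⁵ m/s²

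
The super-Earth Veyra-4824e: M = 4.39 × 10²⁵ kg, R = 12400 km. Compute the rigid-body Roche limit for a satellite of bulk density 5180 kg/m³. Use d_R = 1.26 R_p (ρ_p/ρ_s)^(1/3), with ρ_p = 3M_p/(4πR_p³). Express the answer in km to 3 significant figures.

ρ_p = 3M_p/(4πR_p³) = 3 × (4.39 × 10²⁵) / (4π × (1.24 × 10⁷ m)³) = 5500 kg/m³
d_R = 1.26 × 12400 km × (5500/5180)^(1/3)
    = 15900 km

15900 km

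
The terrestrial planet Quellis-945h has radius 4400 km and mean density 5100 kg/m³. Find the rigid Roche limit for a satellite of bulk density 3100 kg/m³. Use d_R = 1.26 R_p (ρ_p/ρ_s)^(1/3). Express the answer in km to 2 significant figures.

6500 km

d_R = 1.26 × 4400 km × (5100/3100)^(1/3)
    = 6500 km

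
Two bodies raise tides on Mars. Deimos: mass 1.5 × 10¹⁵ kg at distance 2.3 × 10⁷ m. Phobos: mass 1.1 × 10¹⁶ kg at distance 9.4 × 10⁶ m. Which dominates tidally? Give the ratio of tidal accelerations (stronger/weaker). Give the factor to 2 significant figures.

Phobos, by a factor of ≈ 110

Tidal stretch scales as M/d³; compute that for each body.
Deimos: (1.5 × 10¹⁵) / (2.3 × 10⁷)³ = 1.233 × 10⁻⁷
Phobos: (1.1 × 10¹⁶) / (9.4 × 10⁶)³ = 1.324 × 10⁻⁵
Ratio (larger/smaller) = 110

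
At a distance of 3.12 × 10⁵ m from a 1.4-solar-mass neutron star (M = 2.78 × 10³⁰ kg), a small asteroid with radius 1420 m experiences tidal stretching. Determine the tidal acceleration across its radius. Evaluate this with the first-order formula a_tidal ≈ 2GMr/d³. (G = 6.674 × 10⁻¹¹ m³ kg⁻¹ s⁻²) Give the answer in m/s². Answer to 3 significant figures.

1.73 × 10⁷ m/s²

Δa = 2GMr/d³
   = 2 × (6.674 × 10⁻¹¹) × (2.78 × 10³⁰) × (1420) / (3.12 × 10⁵)³
   = 1.73 × 10⁷ m/s²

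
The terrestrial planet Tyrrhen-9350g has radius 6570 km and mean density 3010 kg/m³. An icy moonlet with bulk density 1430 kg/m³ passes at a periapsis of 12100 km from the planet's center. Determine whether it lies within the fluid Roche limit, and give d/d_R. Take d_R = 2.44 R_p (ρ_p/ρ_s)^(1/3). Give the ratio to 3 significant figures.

d_R = 2.44 × (6570 km) × (3010/1430)^(1/3) = 20540 km
d/d_R = (12100) / (20540) = 0.589
Since d/d_R < 1, the body is inside the Roche limit.

inside; d/d_R ≈ 0.589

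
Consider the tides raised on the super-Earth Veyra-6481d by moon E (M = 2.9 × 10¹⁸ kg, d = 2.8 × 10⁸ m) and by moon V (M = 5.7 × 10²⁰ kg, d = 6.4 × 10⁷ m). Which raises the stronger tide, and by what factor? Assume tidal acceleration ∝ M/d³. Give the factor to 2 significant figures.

Moon V, by a factor of ≈ 16000

Compare M/d³ for the two perturbers:
Moon E: (2.9 × 10¹⁸) / (2.8 × 10⁸)³ = 1.321 × 10⁻⁷
Moon V: (5.7 × 10²⁰) / (6.4 × 10⁷)³ = 2.174 × 10⁻³
Ratio (larger/smaller) = 16000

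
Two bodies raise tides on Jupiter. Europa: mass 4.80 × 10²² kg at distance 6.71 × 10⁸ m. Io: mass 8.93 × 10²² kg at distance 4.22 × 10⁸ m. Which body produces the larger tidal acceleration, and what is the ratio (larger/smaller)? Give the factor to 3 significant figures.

Io, by a factor of ≈ 7.48

The tide-raising term goes as M/d³ (the gradient of a 1/d² field).
Europa: (4.80 × 10²²) / (6.71 × 10⁸)³ = 1.589 × 10⁻⁴
Io: (8.93 × 10²²) / (4.22 × 10⁸)³ = 1.188 × 10⁻³
Ratio (larger/smaller) = 7.48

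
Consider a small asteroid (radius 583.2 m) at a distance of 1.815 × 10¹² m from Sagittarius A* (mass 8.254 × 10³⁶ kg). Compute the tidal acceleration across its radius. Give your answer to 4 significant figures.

1.075 × 10⁻⁷ m/s²

Δg = 2GMr/d³
   = 2 × (6.674 × 10⁻¹¹) × (8.254 × 10³⁶) × (583.2) / (1.815 × 10¹²)³
   = 1.075 × 10⁻⁷ m/s²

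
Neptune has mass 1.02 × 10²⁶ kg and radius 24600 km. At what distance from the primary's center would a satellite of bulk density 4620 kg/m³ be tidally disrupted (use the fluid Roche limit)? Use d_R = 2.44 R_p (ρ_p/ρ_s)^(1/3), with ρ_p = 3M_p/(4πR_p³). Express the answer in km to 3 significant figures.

42500 km

ρ_p = 3M_p/(4πR_p³) = 3 × (1.02 × 10²⁶) / (4π × (2.46 × 10⁷ m)³) = 1640 kg/m³
d_R = 2.44 × 24600 km × (1640/4620)^(1/3)
    = 42500 km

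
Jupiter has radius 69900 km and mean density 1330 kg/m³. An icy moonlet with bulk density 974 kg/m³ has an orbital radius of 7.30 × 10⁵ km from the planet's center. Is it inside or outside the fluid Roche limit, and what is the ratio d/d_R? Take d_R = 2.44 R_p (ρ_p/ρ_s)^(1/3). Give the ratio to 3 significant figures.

d_R = 2.44 × (69900 km) × (1330/974)^(1/3) = 1.892 × 10⁵ km
d/d_R = (7.30 × 10⁵) / (1.892 × 10⁵) = 3.86
Since d/d_R > 1, the body is outside the Roche limit.

outside; d/d_R ≈ 3.86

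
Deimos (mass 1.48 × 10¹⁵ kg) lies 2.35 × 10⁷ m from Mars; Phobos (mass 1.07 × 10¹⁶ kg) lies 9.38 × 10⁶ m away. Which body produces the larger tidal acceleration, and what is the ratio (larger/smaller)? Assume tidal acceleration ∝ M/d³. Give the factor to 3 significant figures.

Phobos, by a factor of ≈ 114

Tidal acceleration ∝ M/d³, so compare M/d³ for each.
Deimos: (1.48 × 10¹⁵) / (2.35 × 10⁷)³ = 1.140 × 10⁻⁷
Phobos: (1.07 × 10¹⁶) / (9.38 × 10⁶)³ = 1.297 × 10⁻⁵
Ratio (larger/smaller) = 114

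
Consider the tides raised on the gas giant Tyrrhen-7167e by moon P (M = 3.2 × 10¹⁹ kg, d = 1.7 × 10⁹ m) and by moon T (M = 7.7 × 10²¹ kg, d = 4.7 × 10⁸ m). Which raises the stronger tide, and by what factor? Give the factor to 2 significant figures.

Moon T, by a factor of ≈ 11000

Compare M/d³ for the two perturbers:
Moon P: (3.2 × 10¹⁹) / (1.7 × 10⁹)³ = 6.513 × 10⁻⁹
Moon T: (7.7 × 10²¹) / (4.7 × 10⁸)³ = 7.416 × 10⁻⁵
Ratio (larger/smaller) = 11000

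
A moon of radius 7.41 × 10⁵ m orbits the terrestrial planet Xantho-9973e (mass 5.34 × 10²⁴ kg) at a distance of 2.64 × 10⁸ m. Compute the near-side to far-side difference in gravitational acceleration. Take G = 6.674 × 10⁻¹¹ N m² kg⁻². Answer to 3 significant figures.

5.74 × 10⁻⁵ m/s²

The field gradient is 2GM/d³; across the full diameter 2r the difference is 4GMr/d³.
a_tidal = 4GMr/d³
        = 4 × (6.674 × 10⁻¹¹) × (5.34 × 10²⁴) × (7.41 × 10⁵) / (2.64 × 10⁸)³
        = 5.74 × 10⁻⁵ m/s²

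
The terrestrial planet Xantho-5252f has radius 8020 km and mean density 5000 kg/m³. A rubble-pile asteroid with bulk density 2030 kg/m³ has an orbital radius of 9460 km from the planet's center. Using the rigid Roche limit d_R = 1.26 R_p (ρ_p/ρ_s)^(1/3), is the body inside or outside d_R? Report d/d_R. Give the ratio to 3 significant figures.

inside; d/d_R ≈ 0.693

d_R = 1.26 × (8020 km) × (5000/2030)^(1/3) = 13650 km
d/d_R = (9460) / (13650) = 0.693
Since d/d_R < 1, the body is inside the Roche limit.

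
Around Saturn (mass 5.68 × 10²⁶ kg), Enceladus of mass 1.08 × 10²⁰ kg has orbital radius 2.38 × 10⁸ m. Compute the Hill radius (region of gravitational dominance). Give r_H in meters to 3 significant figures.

r_H ≈ a (m/3M)^(1/3)
    = (2.38 × 10⁸) × (1.08 × 10²⁰ / (3 × 5.68 × 10²⁶))^(1/3)
    = 9.49 × 10⁵ m

9.49 × 10⁵ m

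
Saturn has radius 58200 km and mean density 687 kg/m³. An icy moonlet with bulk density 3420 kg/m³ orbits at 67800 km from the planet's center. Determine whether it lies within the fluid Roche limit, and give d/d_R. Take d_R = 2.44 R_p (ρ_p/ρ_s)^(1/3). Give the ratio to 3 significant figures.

d_R = 2.44 × (58200 km) × (687/3420)^(1/3) = 83170 km
d/d_R = (67800) / (83170) = 0.815
Since d/d_R < 1, the body is inside the Roche limit.

inside; d/d_R ≈ 0.815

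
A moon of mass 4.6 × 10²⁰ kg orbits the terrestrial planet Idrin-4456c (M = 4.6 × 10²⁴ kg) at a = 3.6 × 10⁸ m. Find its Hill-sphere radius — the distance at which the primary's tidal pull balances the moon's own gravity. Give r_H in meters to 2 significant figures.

r_H ≈ a (m/3M)^(1/3)
    = (3.6 × 10⁸) × (4.6 × 10²⁰ / (3 × 4.6 × 10²⁴))^(1/3)
    = 1.2 × 10⁷ m

1.2 × 10⁷ m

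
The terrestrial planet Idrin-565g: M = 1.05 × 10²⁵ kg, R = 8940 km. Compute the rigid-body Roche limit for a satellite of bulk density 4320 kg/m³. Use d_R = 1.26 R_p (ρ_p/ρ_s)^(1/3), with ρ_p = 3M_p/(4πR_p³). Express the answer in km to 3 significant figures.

ρ_p = 3M_p/(4πR_p³) = 3 × (1.05 × 10²⁵) / (4π × (8.94 × 10⁶ m)³) = 3510 kg/m³
d_R = 1.26 × 8940 km × (3510/4320)^(1/3)
    = 10500 km

10500 km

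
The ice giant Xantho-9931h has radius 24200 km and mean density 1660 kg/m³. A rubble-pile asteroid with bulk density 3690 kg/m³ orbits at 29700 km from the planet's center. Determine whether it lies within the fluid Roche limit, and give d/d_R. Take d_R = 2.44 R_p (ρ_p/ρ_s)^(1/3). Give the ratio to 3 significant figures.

inside; d/d_R ≈ 0.656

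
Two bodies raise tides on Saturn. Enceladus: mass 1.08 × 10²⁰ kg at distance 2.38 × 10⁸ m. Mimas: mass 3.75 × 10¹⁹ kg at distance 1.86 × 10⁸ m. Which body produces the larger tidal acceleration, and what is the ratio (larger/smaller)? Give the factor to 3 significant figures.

Enceladus, by a factor of ≈ 1.37

Compare M/d³ for the two perturbers:
Enceladus: (1.08 × 10²⁰) / (2.38 × 10⁸)³ = 8.011 × 10⁻⁶
Mimas: (3.75 × 10¹⁹) / (1.86 × 10⁸)³ = 5.828 × 10⁻⁶
Ratio (larger/smaller) = 1.37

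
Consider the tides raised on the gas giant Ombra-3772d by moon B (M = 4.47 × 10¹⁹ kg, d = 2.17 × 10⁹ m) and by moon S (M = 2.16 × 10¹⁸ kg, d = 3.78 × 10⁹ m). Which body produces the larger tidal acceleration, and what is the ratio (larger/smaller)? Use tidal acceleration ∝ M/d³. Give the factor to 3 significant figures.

Moon B, by a factor of ≈ 109

Compare M/d³ for the two perturbers:
Moon B: (4.47 × 10¹⁹) / (2.17 × 10⁹)³ = 4.374 × 10⁻⁹
Moon S: (2.16 × 10¹⁸) / (3.78 × 10⁹)³ = 3.999 × 10⁻¹¹
Ratio (larger/smaller) = 109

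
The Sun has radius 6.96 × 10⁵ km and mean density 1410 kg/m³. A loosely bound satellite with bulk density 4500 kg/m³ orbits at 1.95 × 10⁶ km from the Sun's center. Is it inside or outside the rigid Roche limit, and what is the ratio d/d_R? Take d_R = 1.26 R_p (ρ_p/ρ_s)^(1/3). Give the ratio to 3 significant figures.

outside; d/d_R ≈ 3.27

d_R = 1.26 × (6.96 × 10⁵ km) × (1410/4500)^(1/3) = 5.956 × 10⁵ km
d/d_R = (1.95 × 10⁶) / (5.956 × 10⁵) = 3.27
Since d/d_R > 1, the body is outside the Roche limit.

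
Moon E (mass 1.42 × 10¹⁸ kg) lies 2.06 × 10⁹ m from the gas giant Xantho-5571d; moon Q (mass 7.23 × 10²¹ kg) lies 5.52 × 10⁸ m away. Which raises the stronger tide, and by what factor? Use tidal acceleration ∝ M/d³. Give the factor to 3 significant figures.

Moon Q, by a factor of ≈ 2.65 × 10⁵

Compare M/d³ for the two perturbers:
Moon E: (1.42 × 10¹⁸) / (2.06 × 10⁹)³ = 1.624 × 10⁻¹⁰
Moon Q: (7.23 × 10²¹) / (5.52 × 10⁸)³ = 4.299 × 10⁻⁵
Ratio (larger/smaller) = 2.65 × 10⁵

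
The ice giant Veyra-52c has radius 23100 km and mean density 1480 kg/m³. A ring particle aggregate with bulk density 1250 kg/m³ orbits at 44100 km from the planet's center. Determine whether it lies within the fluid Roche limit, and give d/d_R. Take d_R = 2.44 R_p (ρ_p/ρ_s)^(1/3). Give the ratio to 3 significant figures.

inside; d/d_R ≈ 0.740

d_R = 2.44 × (23100 km) × (1480/1250)^(1/3) = 59630 km
d/d_R = (44100) / (59630) = 0.740
Since d/d_R < 1, the body is inside the Roche limit.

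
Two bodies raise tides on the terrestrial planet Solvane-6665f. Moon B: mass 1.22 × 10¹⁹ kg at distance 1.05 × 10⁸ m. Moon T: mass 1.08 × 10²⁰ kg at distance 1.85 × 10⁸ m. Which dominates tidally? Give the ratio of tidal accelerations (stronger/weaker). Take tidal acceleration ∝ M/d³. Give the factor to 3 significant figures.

Moon T, by a factor of ≈ 1.62

Tidal stretch scales as M/d³; compute that for each body.
Moon B: (1.22 × 10¹⁹) / (1.05 × 10⁸)³ = 1.054 × 10⁻⁵
Moon T: (1.08 × 10²⁰) / (1.85 × 10⁸)³ = 1.706 × 10⁻⁵
Ratio (larger/smaller) = 1.62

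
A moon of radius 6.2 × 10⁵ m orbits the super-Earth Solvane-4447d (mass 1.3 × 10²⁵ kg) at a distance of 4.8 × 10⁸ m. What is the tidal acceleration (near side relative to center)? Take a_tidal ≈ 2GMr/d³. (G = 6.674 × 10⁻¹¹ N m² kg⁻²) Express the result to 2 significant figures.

Δg = 2GMr/d³
   = 2 × (6.674 × 10⁻¹¹) × (1.3 × 10²⁵) × (6.2 × 10⁵) / (4.8 × 10⁸)³
   = 9.7 × 10⁻⁶ m/s²

9.7 × 10⁻⁶ m/s²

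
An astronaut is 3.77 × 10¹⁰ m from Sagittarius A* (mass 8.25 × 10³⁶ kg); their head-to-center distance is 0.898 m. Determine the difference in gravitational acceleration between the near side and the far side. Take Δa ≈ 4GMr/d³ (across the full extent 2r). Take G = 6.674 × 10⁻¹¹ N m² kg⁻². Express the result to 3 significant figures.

3.69 × 10⁻⁵ m/s²

Δg = 4GMr/d³
   = 4 × (6.674 × 10⁻¹¹) × (8.25 × 10³⁶) × (0.898) / (3.77 × 10¹⁰)³
   = 3.69 × 10⁻⁵ m/s²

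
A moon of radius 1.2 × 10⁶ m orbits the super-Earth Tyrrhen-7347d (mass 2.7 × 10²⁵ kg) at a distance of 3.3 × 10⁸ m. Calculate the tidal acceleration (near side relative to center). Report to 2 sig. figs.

1.2 × 10⁻⁴ m/s²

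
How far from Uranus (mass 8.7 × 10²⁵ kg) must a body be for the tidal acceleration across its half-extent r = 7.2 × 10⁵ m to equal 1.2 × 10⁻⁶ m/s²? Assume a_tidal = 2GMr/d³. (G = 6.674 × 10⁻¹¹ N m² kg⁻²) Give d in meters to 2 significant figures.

2GMr/d³ = a_tidal  ⇒  d = (2GMr / a_tidal)^(1/3)
d = (2 × 6.674×10⁻¹¹ × (8.7 × 10²⁵) × (7.2 × 10⁵) / (1.2 × 10⁻⁶))^(1/3)
  = 1.9 × 10⁹ m

1.9 × 10⁹ m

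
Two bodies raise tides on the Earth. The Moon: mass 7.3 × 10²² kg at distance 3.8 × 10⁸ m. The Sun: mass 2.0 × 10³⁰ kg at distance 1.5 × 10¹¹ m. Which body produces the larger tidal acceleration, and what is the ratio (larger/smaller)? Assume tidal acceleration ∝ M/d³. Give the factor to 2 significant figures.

The Moon, by a factor of ≈ 2.2

Tidal acceleration ∝ M/d³, so compare M/d³ for each.
The Moon: (7.3 × 10²²) / (3.8 × 10⁸)³ = 1.330 × 10⁻³
The Sun: (2.0 × 10³⁰) / (1.5 × 10¹¹)³ = 5.926 × 10⁻⁴
Ratio (larger/smaller) = 2.2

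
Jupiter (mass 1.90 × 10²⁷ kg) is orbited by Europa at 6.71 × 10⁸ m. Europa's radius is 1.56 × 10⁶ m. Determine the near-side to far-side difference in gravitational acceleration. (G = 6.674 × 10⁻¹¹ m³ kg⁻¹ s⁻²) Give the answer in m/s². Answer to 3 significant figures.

2.62 × 10⁻³ m/s²

Δg = 4GMr/d³
   = 4 × (6.674 × 10⁻¹¹) × (1.90 × 10²⁷) × (1.56 × 10⁶) / (6.71 × 10⁸)³
   = 2.62 × 10⁻³ m/s²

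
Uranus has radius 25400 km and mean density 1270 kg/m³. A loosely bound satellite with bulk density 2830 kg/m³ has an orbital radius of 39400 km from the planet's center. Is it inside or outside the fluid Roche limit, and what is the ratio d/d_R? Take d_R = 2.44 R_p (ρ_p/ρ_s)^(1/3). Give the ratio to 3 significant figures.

inside; d/d_R ≈ 0.830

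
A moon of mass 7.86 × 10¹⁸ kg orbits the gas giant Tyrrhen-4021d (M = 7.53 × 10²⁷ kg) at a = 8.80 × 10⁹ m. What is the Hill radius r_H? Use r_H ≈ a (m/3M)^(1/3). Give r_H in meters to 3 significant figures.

6.19 × 10⁶ m

r_H ≈ a (m/3M)^(1/3)
    = (8.80 × 10⁹) × (7.86 × 10¹⁸ / (3 × 7.53 × 10²⁷))^(1/3)
    = 6.19 × 10⁶ m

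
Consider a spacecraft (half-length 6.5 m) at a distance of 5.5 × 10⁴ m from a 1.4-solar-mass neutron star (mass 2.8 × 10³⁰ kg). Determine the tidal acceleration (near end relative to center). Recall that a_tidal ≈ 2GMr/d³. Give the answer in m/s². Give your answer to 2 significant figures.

1.5 × 10⁷ m/s²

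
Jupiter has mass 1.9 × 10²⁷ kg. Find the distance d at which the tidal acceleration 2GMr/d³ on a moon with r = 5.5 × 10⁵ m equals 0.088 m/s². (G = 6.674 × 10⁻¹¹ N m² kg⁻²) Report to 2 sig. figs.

1.2 × 10⁸ m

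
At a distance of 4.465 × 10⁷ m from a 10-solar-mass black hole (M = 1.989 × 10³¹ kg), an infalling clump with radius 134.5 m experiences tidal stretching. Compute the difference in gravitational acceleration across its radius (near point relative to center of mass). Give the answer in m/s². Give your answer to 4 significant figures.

4.012 m/s²

The tidal stretch is the gradient of GM/d² times the body's extent r, hence the 1/d³ dependence.
Δg = 2GMr/d³
   = 2 × (6.674 × 10⁻¹¹) × (1.989 × 10³¹) × (134.5) / (4.465 × 10⁷)³
   = 4.012 m/s²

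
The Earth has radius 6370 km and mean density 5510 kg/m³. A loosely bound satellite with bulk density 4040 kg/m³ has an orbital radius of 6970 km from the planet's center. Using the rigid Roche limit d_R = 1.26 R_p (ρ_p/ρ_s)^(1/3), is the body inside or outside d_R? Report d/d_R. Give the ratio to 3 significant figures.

d_R = 1.26 × (6370 km) × (5510/4040)^(1/3) = 8901 km
d/d_R = (6970) / (8901) = 0.783
Since d/d_R < 1, the body is inside the Roche limit.

inside; d/d_R ≈ 0.783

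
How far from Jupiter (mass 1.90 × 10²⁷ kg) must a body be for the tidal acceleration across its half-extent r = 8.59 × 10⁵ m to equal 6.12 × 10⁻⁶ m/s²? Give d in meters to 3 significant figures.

3.29 × 10⁹ m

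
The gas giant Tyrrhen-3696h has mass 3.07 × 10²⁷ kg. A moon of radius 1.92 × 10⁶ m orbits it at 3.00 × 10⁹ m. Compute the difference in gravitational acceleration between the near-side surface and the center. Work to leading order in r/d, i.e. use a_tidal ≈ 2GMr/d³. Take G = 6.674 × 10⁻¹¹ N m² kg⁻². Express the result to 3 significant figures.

2.91 × 10⁻⁵ m/s²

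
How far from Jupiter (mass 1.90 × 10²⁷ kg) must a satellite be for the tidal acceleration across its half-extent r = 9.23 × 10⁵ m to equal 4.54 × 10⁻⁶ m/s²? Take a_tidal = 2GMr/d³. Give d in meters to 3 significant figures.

3.72 × 10⁹ m

2GMr/d³ = a_tidal  ⇒  d = (2GMr / a_tidal)^(1/3)
d = (2 × 6.674×10⁻¹¹ × (1.90 × 10²⁷) × (9.23 × 10⁵) / (4.54 × 10⁻⁶))^(1/3)
  = 3.72 × 10⁹ m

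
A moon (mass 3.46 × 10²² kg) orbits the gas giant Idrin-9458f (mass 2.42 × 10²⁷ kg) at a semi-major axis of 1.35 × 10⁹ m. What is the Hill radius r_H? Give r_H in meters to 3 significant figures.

2.27 × 10⁷ m

r_H ≈ a (m/3M)^(1/3)
    = (1.35 × 10⁹) × (3.46 × 10²² / (3 × 2.42 × 10²⁷))^(1/3)
    = 2.27 × 10⁷ m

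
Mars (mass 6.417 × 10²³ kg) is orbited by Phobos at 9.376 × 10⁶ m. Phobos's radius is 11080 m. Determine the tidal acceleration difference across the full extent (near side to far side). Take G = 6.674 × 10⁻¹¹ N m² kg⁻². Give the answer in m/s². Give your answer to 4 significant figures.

Near-to-far spans 2r, so the tidal difference is twice the near-to-center value: 4GMr/d³.
Δg = 4GMr/d³
   = 4 × (6.674 × 10⁻¹¹) × (6.417 × 10²³) × (11080) / (9.376 × 10⁶)³
   = 2.303 × 10⁻³ m/s²

2.303 × 10⁻³ m/s²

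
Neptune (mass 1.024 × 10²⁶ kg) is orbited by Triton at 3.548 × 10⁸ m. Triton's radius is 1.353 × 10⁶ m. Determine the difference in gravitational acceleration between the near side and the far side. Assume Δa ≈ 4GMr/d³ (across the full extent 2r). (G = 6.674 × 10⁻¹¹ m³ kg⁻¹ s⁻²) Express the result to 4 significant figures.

8.281 × 10⁻⁴ m/s²

a_tidal = 4GMr/d³
        = 4 × (6.674 × 10⁻¹¹) × (1.024 × 10²⁶) × (1.353 × 10⁶) / (3.548 × 10⁸)³
        = 8.281 × 10⁻⁴ m/s²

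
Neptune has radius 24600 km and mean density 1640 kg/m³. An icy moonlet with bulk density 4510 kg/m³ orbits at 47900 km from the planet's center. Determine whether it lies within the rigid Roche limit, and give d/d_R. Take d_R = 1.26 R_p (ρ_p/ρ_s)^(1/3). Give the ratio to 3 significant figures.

outside; d/d_R ≈ 2.17

d_R = 1.26 × (24600 km) × (1640/4510)^(1/3) = 22120 km
d/d_R = (47900) / (22120) = 2.17
Since d/d_R > 1, the body is outside the Roche limit.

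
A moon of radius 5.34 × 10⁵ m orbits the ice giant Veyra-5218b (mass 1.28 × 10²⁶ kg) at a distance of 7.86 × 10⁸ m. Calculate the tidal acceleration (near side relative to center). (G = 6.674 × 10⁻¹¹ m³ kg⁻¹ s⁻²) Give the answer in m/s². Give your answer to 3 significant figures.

1.88 × 10⁻⁵ m/s²

a_tidal = 2GMr/d³
        = 2 × (6.674 × 10⁻¹¹) × (1.28 × 10²⁶) × (5.34 × 10⁵) / (7.86 × 10⁸)³
        = 1.88 × 10⁻⁵ m/s²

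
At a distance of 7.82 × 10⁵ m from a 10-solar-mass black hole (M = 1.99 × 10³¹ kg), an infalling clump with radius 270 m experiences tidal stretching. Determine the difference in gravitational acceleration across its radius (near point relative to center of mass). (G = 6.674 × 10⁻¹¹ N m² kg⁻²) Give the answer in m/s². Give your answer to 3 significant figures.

1.50 × 10⁶ m/s²

Δg = 2GMr/d³
   = 2 × (6.674 × 10⁻¹¹) × (1.99 × 10³¹) × (270) / (7.82 × 10⁵)³
   = 1.50 × 10⁶ m/s²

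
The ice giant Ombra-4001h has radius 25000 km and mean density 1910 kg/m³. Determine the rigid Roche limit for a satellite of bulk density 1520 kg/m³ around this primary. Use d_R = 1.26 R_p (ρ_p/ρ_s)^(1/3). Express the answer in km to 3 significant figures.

d_R = 1.26 × 25000 km × (1910/1520)^(1/3)
    = 34000 km

34000 km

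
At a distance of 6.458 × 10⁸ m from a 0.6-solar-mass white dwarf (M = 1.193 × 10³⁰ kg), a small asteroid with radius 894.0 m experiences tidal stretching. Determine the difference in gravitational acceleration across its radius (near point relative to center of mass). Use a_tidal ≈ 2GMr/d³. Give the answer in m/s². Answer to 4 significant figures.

Δa = 2GMr/d³
   = 2 × (6.674 × 10⁻¹¹) × (1.193 × 10³⁰) × (894.0) / (6.458 × 10⁸)³
   = 5.286 × 10⁻⁴ m/s²

5.286 × 10⁻⁴ m/s²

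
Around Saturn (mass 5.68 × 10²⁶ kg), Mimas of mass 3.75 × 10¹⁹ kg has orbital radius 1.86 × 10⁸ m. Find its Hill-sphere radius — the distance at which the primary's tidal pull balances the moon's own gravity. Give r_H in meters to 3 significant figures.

r_H ≈ a (m/3M)^(1/3)
    = (1.86 × 10⁸) × (3.75 × 10¹⁹ / (3 × 5.68 × 10²⁶))^(1/3)
    = 5.21 × 10⁵ m

5.21 × 10⁵ m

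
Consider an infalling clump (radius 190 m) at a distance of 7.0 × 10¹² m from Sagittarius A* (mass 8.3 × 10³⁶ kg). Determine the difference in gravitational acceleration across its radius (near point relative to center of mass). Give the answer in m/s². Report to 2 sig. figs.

6.1 × 10⁻¹⁰ m/s²

Differencing GM/(d−r)² and GM/d² to first order in r/d gives 2GMr/d³.
Δa = 2GMr/d³
   = 2 × (6.674 × 10⁻¹¹) × (8.3 × 10³⁶) × (190) / (7.0 × 10¹²)³
   = 6.1 × 10⁻¹⁰ m/s²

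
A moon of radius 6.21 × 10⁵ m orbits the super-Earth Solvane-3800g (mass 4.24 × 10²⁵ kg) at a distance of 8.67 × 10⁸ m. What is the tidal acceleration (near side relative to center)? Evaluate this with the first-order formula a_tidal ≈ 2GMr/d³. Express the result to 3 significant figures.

5.39 × 10⁻⁶ m/s²

a_tidal = 2GMr/d³
        = 2 × (6.674 × 10⁻¹¹) × (4.24 × 10²⁵) × (6.21 × 10⁵) / (8.67 × 10⁸)³
        = 5.39 × 10⁻⁶ m/s²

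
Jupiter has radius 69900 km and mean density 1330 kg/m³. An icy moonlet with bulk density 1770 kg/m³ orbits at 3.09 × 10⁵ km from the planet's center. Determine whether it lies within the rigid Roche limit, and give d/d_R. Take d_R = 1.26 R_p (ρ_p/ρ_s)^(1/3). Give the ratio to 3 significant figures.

outside; d/d_R ≈ 3.86

d_R = 1.26 × (69900 km) × (1330/1770)^(1/3) = 80070 km
d/d_R = (3.09 × 10⁵) / (80070) = 3.86
Since d/d_R > 1, the body is outside the Roche limit.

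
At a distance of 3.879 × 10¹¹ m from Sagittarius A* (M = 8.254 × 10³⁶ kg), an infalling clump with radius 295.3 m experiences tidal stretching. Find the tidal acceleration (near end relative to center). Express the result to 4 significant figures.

5.574 × 10⁻⁶ m/s²

Δa = 2GMr/d³
   = 2 × (6.674 × 10⁻¹¹) × (8.254 × 10³⁶) × (295.3) / (3.879 × 10¹¹)³
   = 5.574 × 10⁻⁶ m/s²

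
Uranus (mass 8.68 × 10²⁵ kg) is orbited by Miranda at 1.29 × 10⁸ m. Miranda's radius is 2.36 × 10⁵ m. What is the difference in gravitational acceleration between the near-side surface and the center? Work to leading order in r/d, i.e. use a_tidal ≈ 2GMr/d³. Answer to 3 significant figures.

1.27 × 10⁻³ m/s²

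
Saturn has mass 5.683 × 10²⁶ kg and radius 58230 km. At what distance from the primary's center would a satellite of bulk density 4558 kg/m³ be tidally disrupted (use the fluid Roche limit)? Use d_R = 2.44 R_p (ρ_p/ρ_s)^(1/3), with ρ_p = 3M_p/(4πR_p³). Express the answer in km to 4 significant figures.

75620 km

ρ_p = 3M_p/(4πR_p³) = 3 × (5.683 × 10²⁶) / (4π × (5.823 × 10⁷ m)³) = 687.1 kg/m³
d_R = 2.44 × 58230 km × (687.1/4558)^(1/3)
    = 75620 km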